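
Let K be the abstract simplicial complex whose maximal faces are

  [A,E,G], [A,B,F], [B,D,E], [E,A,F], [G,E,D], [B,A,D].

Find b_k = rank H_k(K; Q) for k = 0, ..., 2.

Take the total order A < B < D < E < F < G on the vertex set. Then K (dimension 2) consists of the simplices:

  0-simplices (6): A, B, D, E, F, G
  1-simplices (12): AB, AD, AE, AF, AG, BD, BE, BF, DE, DG, EF, EG
  2-simplices (6): ABD, ABF, AEF, AEG, BDE, DEG

Hence C_0 ≅ Z^6, C_1 ≅ Z^12, C_2 ≅ Z^6.

∂_1: C_1 → C_0 is given by ∂[p,q] = [q] − [p]. For instance
  ∂AB = B − A.
As a 6×12 matrix over Z this has rank 5, with invariant factors (1,1,1,1,1).

Boundary ∂_2: C_2 → C_1 sends each 2-simplex [p,q,r] to [q,r] − [p,r] + [p,q]. For instance
  ∂ABF = BF − AF + AB,
  ∂DEG = EG − DG + DE.
This gives a 12×6 integer matrix of rank 6; reducing to Smith normal form yields diagonal entries (1,1,1,1,1,1).

From H_k ≅ ker(∂_k) / im(∂_{k+1}) we obtain:

  H_0: rank C_0 − rank ∂_1 = 6 − 5 = 1, and the invariant factors of ∂_1 are all 1, so H_0 = Z.
  H_1: rank ker ∂_1 − rank ∂_2 = (12 − 5) − 6 = 1, and the invariant factors of ∂_2 are all 1, so H_1 = Z.
  H_2: rank ker ∂_2 − rank ∂_3 = (6 − 6) − 0 = 0, and there is no ∂_3, so H_2 = 0.

Hence the Betti numbers are b_0 = 1, b_1 = 1, b_2 = 0.

b_0 = 1, b_1 = 1, b_2 = 0.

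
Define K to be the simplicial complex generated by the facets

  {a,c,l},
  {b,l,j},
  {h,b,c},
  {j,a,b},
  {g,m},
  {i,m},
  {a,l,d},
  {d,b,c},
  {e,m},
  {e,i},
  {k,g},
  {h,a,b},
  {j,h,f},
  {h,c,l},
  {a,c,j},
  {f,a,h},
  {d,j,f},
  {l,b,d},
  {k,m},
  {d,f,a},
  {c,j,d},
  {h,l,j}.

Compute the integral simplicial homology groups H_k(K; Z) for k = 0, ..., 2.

Fix the vertex order a < b < c < d < e < f < g < h < i < j < k < l < m and write every simplex with vertices in increasing order. Then dim K = 2 and the simplices of K are:

  0-simplices (13): a, b, c, d, e, f, g, h, i, j, k, l, m
  1-simplices (30): ab, ac, ad, af, ah, aj, al, bc, bd, bh, bj, bl, cd, ch, cj, cl, df, dj, dl, ei, em, fh, fj, gk, gm, hj, hl, im, jl, km
  2-simplices (16): abh, abj, acj, acl, adf, adl, afh, bcd, bch, bdl, bjl, cdj, chl, dfj, fhj, hjl

Hence C_0 ≅ Z^13, C_1 ≅ Z^30, C_2 ≅ Z^16.

The boundary map ∂_1: C_1 → C_0 sends each edge [p,q] (with p < q) to q − p.
The resulting 13×30 matrix has rank 11, and its Smith normal form has invariant factors (1,1,1,1,1,1,1,1,1,1,1).

∂_2: C_2 → C_1 sends each 2-simplex [p,q,r] to [q,r] − [p,r] + [p,q]. For instance
  ∂acj = cj − aj + ac,
  ∂acl = cl − al + ac.
This gives a 30×16 integer matrix of rank 15; reducing to Smith normal form yields diagonal entries (1,1,1,1,1,1,1,1,1,1,1,1,1,1,1).

Computing H_k = (kernel of ∂_k) / (image of ∂_{k+1}):

  H_0: rank C_0 − rank ∂_1 = 13 − 11 = 2, and the invariant factors of ∂_1 are all 1, so H_0 = Z^2.
  H_1: rank ker ∂_1 − rank ∂_2 = (30 − 11) − 15 = 4, and the invariant factors of ∂_2 are all 1, so H_1 = Z^4.
  H_2: rank ker ∂_2 − rank ∂_3 = (16 − 15) − 0 = 1, and there is no ∂_3, so H_2 = Z.

H_0 ≅ Z^2,  H_1 ≅ Z^4,  H_2 ≅ Z.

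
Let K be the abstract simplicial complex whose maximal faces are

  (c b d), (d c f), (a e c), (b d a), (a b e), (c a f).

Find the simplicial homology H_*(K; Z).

Take the total order a < b < c < d < e < f on the vertex set. Then K (dimension 2) consists of the simplices:

  0-simplices (6): a, b, c, d, e, f
  1-simplices (12): ab, ac, ad, ae, af, bc, bd, be, cd, ce, cf, df
  2-simplices (6): abd, abe, ace, acf, bcd, cdf

giving chain groups C_0 ≅ Z^6, C_1 ≅ Z^12, C_2 ≅ Z^6.

Boundary ∂_1: C_1 → C_0 maps an edge to its endpoints' difference, ∂[p,q] = q − p. For instance
  ∂af = f − a.
The resulting 6×12 matrix has rank 5, and its Smith normal form has invariant factors (1,1,1,1,1).

The boundary map ∂_2: C_2 → C_1 acts by ∂[p,q,r] = [q,r] − [p,r] + [p,q]. For instance
  ∂acf = cf − af + ac,
  ∂cdf = df − cf + cd.
The 12×6 boundary matrix has rank 6 and Smith normal form diag(1,1,1,1,1,1).

Computing H_k = (kernel of ∂_k) / (image of ∂_{k+1}):

  H_0: rank C_0 − rank ∂_1 = 6 − 5 = 1, and the invariant factors of ∂_1 are all 1, so H_0 = Z.
  H_1: rank ker ∂_1 − rank ∂_2 = (12 − 5) − 6 = 1, and the invariant factors of ∂_2 are all 1, so H_1 = Z.
  H_2: rank ker ∂_2 − rank ∂_3 = (6 − 6) − 0 = 0, and there is no ∂_3, so H_2 = 0.

As a check, the Euler characteristic is 6 − 12 + 6 = 0, which agrees with 1 − 1 + 0 = 0.
(K is a triangulation of the cylinder S^1 x I.)

H_0 ≅ Z,  H_1 ≅ Z,  H_2 = 0.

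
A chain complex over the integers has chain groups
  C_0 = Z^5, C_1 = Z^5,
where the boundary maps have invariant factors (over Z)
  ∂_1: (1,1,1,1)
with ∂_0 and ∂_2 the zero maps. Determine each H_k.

H_0: b_0 = 5 − 0 − 4 = 1; torsion from ∂_1 factors > 1: none. So H_0 = Z.
H_1: b_1 = 5 − 4 − 0 = 1; torsion from ∂_2 factors > 1: none. So H_1 = Z.

H_0 = Z,  H_1 = Z.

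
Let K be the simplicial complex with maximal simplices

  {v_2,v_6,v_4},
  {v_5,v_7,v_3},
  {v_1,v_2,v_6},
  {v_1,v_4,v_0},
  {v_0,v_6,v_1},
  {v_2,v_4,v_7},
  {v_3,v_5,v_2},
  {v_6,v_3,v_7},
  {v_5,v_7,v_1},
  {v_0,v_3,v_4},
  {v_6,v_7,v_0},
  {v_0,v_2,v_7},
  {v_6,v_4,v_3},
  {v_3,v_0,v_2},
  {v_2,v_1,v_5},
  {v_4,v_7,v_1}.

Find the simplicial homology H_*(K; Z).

Order the vertices as v_0 < v_1 < v_2 < v_3 < v_4 < v_5 < v_6 < v_7. Listing each simplex with vertices in this order, K has dimension 2 with simplices:

  0-simplices (8): [v_0], [v_1], [v_2], [v_3], [v_4], [v_5], [v_6], [v_7]
  1-simplices (24): (24 of them)
  2-simplices (16): (16 of them)

Hence C_0 ≅ Z^8, C_1 ≅ Z^24, C_2 ≅ Z^16.

Boundary ∂_1: C_1 → C_0 is given by ∂[p,q] = [q] − [p]. For instance
  ∂[v_0,v_6] = [v_6] − [v_0].
This gives a 8×24 integer matrix of rank 7; reducing to Smith normal form yields diagonal entries (1,1,1,1,1,1,1).

Boundary ∂_2: C_2 → C_1 maps a triangle to the signed sum of its edges. For instance
  ∂[v_0,v_2,v_7] = [v_2,v_7] − [v_0,v_7] + [v_0,v_2],
  ∂[v_1,v_2,v_6] = [v_2,v_6] − [v_1,v_6] + [v_1,v_2].
As a 24×16 matrix over Z this has rank 15, with invariant factors (1,1,1,1,1,1,1,1,1,1,1,1,1,1,1).

Reading off H_k = ker ∂_k / im ∂_{k+1}:

  H_0: rank C_0 − rank ∂_1 = 8 − 7 = 1, and the invariant factors of ∂_1 are all 1, so H_0 = Z.
  H_1: rank ker ∂_1 − rank ∂_2 = (24 − 7) − 15 = 2, and the invariant factors of ∂_2 are all 1, so H_1 = Z^2.
  H_2: rank ker ∂_2 − rank ∂_3 = (16 − 15) − 0 = 1, and there is no ∂_3, so H_2 = Z.

As a check, the Euler characteristic is 8 − 24 + 16 = 0, which agrees with 1 − 2 + 1 = 0.

H_0 = Z,  H_1 = Z^2,  H_2 = Z.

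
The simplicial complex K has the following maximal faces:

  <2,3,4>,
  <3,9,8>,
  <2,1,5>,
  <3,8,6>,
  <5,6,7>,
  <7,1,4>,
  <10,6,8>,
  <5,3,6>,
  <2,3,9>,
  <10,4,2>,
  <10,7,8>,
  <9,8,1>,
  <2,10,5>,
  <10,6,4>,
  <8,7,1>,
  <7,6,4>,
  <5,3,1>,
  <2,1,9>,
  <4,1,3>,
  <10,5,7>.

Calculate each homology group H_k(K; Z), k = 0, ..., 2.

H_0 ≅ Z,  H_1 ≅ Z ⊕ Z/2Z,  H_2 = 0.

K has 10 vertices, 30 edges, 20 triangles.
rank ∂_0 = 0, rank ∂_1 = 9 ⇒ b_0 = 10 − 0 − 9 = 1; all invariant factors of ∂_1 are 1 so no torsion. So H_0 ≅ Z.
rank ∂_1 = 9, rank ∂_2 = 20 ⇒ b_1 = 30 − 9 − 20 = 1; ∂_2 has invariant factor(s) [2] giving torsion. So H_1 ≅ Z ⊕ Z/2Z.
rank ∂_2 = 20, rank ∂_3 = 0 ⇒ b_2 = 20 − 20 − 0 = 0. So H_2 ≅ 0.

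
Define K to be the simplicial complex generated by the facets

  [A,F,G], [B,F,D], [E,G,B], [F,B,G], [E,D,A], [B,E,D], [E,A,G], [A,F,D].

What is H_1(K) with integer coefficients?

Fix the vertex order A < B < D < E < F < G and write every simplex with vertices in increasing order. Then dim K = 2 and the simplices of K are:

  0-simplices (6): A, B, D, E, F, G
  1-simplices (12): AD, AE, AF, AG, BD, BE, BF, BG, DE, DF, EG, FG
  2-simplices (8): ADE, ADF, AEG, AFG, BDE, BDF, BEG, BFG

so the chain groups are C_0 ≅ Z^6, C_1 ≅ Z^12, C_2 ≅ Z^8.

Boundary ∂_1: C_1 → C_0 maps an edge to its endpoints' difference, ∂[p,q] = q − p.
As a 6×12 matrix over Z this has rank 5, with invariant factors (1,1,1,1,1).

The boundary map ∂_2: C_2 → C_1 acts by ∂[p,q,r] = [q,r] − [p,r] + [p,q]. For instance
  ∂BDF = DF − BF + BD,
  ∂AEG = EG − AG + AE.
The 12×8 boundary matrix has rank 7 and Smith normal form diag(1,1,1,1,1,1,1).

Now H_k = ker ∂_k / im ∂_{k+1}, so:

  H_1: rank ker ∂_1 − rank ∂_2 = (12 − 5) − 7 = 0, and the invariant factors of ∂_2 are all 1, so H_1 ≅ 0.

(K is a triangulation of the 2-sphere S^2.)

H_1 = 0.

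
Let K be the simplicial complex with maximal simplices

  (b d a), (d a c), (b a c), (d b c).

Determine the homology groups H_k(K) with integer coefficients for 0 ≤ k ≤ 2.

We work with the vertex ordering a < b < c < d. The simplices of K, each written with vertices in increasing order, are:

  0-simplices (4): a, b, c, d
  1-simplices (6): ab, ac, ad, bc, bd, cd
  2-simplices (4): abc, abd, acd, bcd

giving chain groups C_0 ≅ Z^4, C_1 ≅ Z^6, C_2 ≅ Z^4.

∂_1: C_1 → C_0 is given by ∂[p,q] = [q] − [p]. For instance
  ∂cd = d − c.
As a 4×6 matrix over Z this has rank 3, with invariant factors (1,1,1).

Boundary ∂_2: C_2 → C_1 sends each 2-simplex [p,q,r] to [q,r] − [p,r] + [p,q]. For instance
  ∂abc = bc − ac + ab,
  ∂bcd = cd − bd + bc.
As a 6×4 matrix over Z this has rank 3, with invariant factors (1,1,1).

Now H_k = ker ∂_k / im ∂_{k+1}, so:

  H_0: rank C_0 − rank ∂_1 = 4 − 3 = 1, and the invariant factors of ∂_1 are all 1, so H_0 ≅ Z.
  H_1: rank ker ∂_1 − rank ∂_2 = (6 − 3) − 3 = 0, and the invariant factors of ∂_2 are all 1, so H_1 ≅ 0.
  H_2: rank ker ∂_2 − rank ∂_3 = (4 − 3) − 0 = 1, and there is no ∂_3, so H_2 ≅ Z.

(K is a triangulation of the 2-sphere S^2.)

H_0 = Z,  H_1 = 0,  H_2 = Z.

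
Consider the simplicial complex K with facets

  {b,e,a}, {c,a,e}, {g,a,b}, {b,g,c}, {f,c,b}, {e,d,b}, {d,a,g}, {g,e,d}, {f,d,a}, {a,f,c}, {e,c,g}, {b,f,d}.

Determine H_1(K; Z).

We work with the vertex ordering a < b < c < d < e < f < g. The simplices of K, each written with vertices in increasing order, are:

  0-simplices (7): a, b, c, d, e, f, g
  1-simplices (18): ab, ac, ad, ae, af, ag, bc, bd, be, bf, bg, ce, cf, cg, de, df, dg, eg
  2-simplices (12): abe, abg, ace, acf, adf, adg, bcf, bcg, bde, bdf, ceg, deg

so the chain groups are C_0 ≅ Z^7, C_1 ≅ Z^18, C_2 ≅ Z^12.

∂_1: C_1 → C_0 sends each edge [p,q] (with p < q) to q − p. For instance
  ∂ab = b − a.
As a 7×18 matrix over Z this has rank 6, with invariant factors (1,1,1,1,1,1).

Boundary ∂_2: C_2 → C_1 acts by ∂[p,q,r] = [q,r] − [p,r] + [p,q]. For instance
  ∂bdf = df − bf + bd,
  ∂ceg = eg − cg + ce.
This gives a 18×12 integer matrix of rank 12; reducing to Smith normal form yields diagonal entries (1,1,1,1,1,1,1,1,1,1,1,2).

Reading off H_k = ker ∂_k / im ∂_{k+1}:

  H_1: rank ker ∂_1 − rank ∂_2 = (18 − 6) − 12 = 0, and ∂_2 has invariant factor 2 > 1, so H_1 = Z/2Z.

H_1 ≅ Z/2Z.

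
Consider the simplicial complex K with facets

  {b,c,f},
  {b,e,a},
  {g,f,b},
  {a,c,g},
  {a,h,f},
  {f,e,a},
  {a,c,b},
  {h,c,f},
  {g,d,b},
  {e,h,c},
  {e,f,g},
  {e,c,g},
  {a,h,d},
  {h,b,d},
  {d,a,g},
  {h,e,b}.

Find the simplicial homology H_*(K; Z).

Take the total order a < b < c < d < e < f < g < h on the vertex set. Then K (dimension 2) consists of the simplices:

  0-simplices (8): a, b, c, d, e, f, g, h
  1-simplices (24): ab, ac, ad, ae, af, ag, ah, bc, bd, be, bf, bg, bh, ce, cf, cg, ch, dg, dh, ef, eg, eh, fg, fh
  2-simplices (16): abc, abe, acg, adg, adh, aef, afh, bcf, bdg, bdh, beh, bfg, ceg, ceh, cfh, efg

giving chain groups C_0 ≅ Z^8, C_1 ≅ Z^24, C_2 ≅ Z^16.

Boundary ∂_1: C_1 → C_0 is given by ∂[p,q] = [q] − [p].
The resulting 8×24 matrix has rank 7, and its Smith normal form has invariant factors (1,1,1,1,1,1,1).

∂_2: C_2 → C_1 acts by ∂[p,q,r] = [q,r] − [p,r] + [p,q]. For instance
  ∂abc = bc − ac + ab,
  ∂bcf = cf − bf + bc.
The 24×16 boundary matrix has rank 15 and Smith normal form diag(1,1,1,1,1,1,1,1,1,1,1,1,1,1,1).

Computing H_k = (kernel of ∂_k) / (image of ∂_{k+1}):

  H_0: rank C_0 − rank ∂_1 = 8 − 7 = 1, and the invariant factors of ∂_1 are all 1, so H_0 = Z.
  H_1: rank ker ∂_1 − rank ∂_2 = (24 − 7) − 15 = 2, and the invariant factors of ∂_2 are all 1, so H_1 = Z^2.
  H_2: rank ker ∂_2 − rank ∂_3 = (16 − 15) − 0 = 1, and there is no ∂_3, so H_2 = Z.

(K is a triangulation of the torus T^2.)

H_0 = Z,  H_1 = Z^2,  H_2 = Z.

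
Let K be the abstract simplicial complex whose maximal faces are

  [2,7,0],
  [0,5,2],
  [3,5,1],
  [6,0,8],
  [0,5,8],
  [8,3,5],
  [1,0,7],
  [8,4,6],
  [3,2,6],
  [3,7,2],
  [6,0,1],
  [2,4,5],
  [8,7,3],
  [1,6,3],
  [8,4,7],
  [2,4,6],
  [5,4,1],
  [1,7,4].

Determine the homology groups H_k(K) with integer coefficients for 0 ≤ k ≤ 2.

We work with the vertex ordering 0 < 1 < 2 < 3 < 4 < 5 < 6 < 7 < 8. The simplices of K, each written with vertices in increasing order, are:

  0-simplices (9): [0], [1], [2], [3], [4], [5], [6], [7], [8]
  1-simplices (27): (27 of them)
  2-simplices (18): [0,1,6], [0,1,7], [0,2,5], [0,2,7], [0,5,8], [0,6,8], [1,3,5], [1,3,6], [1,4,5], [1,4,7], [2,3,6], [2,3,7], [2,4,5], [2,4,6], [3,5,8], [3,7,8], [4,6,8], [4,7,8]

so the chain groups are C_0 ≅ Z^9, C_1 ≅ Z^27, C_2 ≅ Z^18.

∂_1: C_1 → C_0 maps an edge to its endpoints' difference, ∂[p,q] = q − p.
This gives a 9×27 integer matrix of rank 8; reducing to Smith normal form yields diagonal entries (1,1,1,1,1,1,1,1).

∂_2: C_2 → C_1 sends each 2-simplex [p,q,r] to [q,r] − [p,r] + [p,q]. For instance
  ∂[4,6,8] = [6,8] − [4,8] + [4,6],
  ∂[0,2,7] = [2,7] − [0,7] + [0,2].
This gives a 27×18 integer matrix of rank 17; reducing to Smith normal form yields diagonal entries (1,1,1,1,1,1,1,1,1,1,1,1,1,1,1,1,1).

Reading off H_k = ker ∂_k / im ∂_{k+1}:

  H_0: rank C_0 − rank ∂_1 = 9 − 8 = 1, and the invariant factors of ∂_1 are all 1, so H_0 = Z.
  H_1: rank ker ∂_1 − rank ∂_2 = (27 − 8) − 17 = 2, and the invariant factors of ∂_2 are all 1, so H_1 = Z^2.
  H_2: rank ker ∂_2 − rank ∂_3 = (18 − 17) − 0 = 1, and there is no ∂_3, so H_2 = Z.

As a check, the Euler characteristic is 9 − 27 + 18 = 0, which agrees with 1 − 2 + 1 = 0.

H_0 = Z,  H_1 = Z^2,  H_2 = Z.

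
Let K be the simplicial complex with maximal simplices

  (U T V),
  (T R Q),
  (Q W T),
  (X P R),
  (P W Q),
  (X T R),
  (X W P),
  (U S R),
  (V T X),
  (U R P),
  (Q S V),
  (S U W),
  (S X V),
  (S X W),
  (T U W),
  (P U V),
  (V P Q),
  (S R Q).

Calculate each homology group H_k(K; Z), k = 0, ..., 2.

Fix the vertex order P < Q < R < S < T < U < V < W < X and write every simplex with vertices in increasing order. Then dim K = 2 and the simplices of K are:

  0-simplices (9): P, Q, R, S, T, U, V, W, X
  1-simplices (27): PQ, PR, PU, PV, PW, PX, QR, QS, QT, QV, QW, RS, RT, RU, RX, SU, SV, SW, SX, TU, TV, TW, TX, UV, UW, VX, WX
  2-simplices (18): PQV, PQW, PRU, PRX, PUV, PWX, QRS, QRT, QSV, QTW, RSU, RTX, SUW, SVX, SWX, TUV, TUW, TVX

Hence C_0 ≅ Z^9, C_1 ≅ Z^27, C_2 ≅ Z^18.

Boundary ∂_1: C_1 → C_0 is given by ∂[p,q] = [q] − [p]. For instance
  ∂PX = X − P.
This gives a 9×27 integer matrix of rank 8; reducing to Smith normal form yields diagonal entries (1,1,1,1,1,1,1,1).

The boundary map ∂_2: C_2 → C_1 maps a triangle to the signed sum of its edges. For instance
  ∂TVX = VX − TX + TV,
  ∂QRS = RS − QS + QR.
This gives a 27×18 integer matrix of rank 17; reducing to Smith normal form yields diagonal entries (1,1,1,1,1,1,1,1,1,1,1,1,1,1,1,1,1).

Computing H_k = (kernel of ∂_k) / (image of ∂_{k+1}):

  H_0: rank C_0 − rank ∂_1 = 9 − 8 = 1, and the invariant factors of ∂_1 are all 1, so H_0 ≅ Z.
  H_1: rank ker ∂_1 − rank ∂_2 = (27 − 8) − 17 = 2, and the invariant factors of ∂_2 are all 1, so H_1 ≅ Z^2.
  H_2: rank ker ∂_2 − rank ∂_3 = (18 − 17) − 0 = 1, and there is no ∂_3, so H_2 ≅ Z.

As a check, the Euler characteristic is 9 − 27 + 18 = 0, which agrees with 1 − 2 + 1 = 0.
(K is a triangulation of the torus T^2.)

H_0 = Z,  H_1 = Z^2,  H_2 = Z.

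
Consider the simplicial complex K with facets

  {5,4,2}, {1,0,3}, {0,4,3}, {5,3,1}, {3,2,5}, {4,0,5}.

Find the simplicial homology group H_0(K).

H_0 ≅ Z.

We work with the vertex ordering 0 < 1 < 2 < 3 < 4 < 5. The simplices of K, each written with vertices in increasing order, are:

  0-simplices (6): [0], [1], [2], [3], [4], [5]
  1-simplices (12): [0,1], [0,3], [0,4], [0,5], [1,3], [1,5], [2,3], [2,4], [2,5], [3,4], [3,5], [4,5]
  2-simplices (6): [0,1,3], [0,3,4], [0,4,5], [1,3,5], [2,3,5], [2,4,5]

so the chain groups are C_0 ≅ Z^6, C_1 ≅ Z^12, C_2 ≅ Z^6.

∂_1: C_1 → C_0 sends each edge [p,q] (with p < q) to q − p.
This gives a 6×12 integer matrix of rank 5; reducing to Smith normal form yields diagonal entries (1,1,1,1,1).

Boundary ∂_2: C_2 → C_1 maps a triangle to the signed sum of its edges. For instance
  ∂[0,1,3] = [1,3] − [0,3] + [0,1],
  ∂[0,3,4] = [3,4] − [0,4] + [0,3].
The resulting 12×6 matrix has rank 6, and its Smith normal form has invariant factors (1,1,1,1,1,1).

From H_k ≅ ker(∂_k) / im(∂_{k+1}) we obtain:

  H_0: rank C_0 − rank ∂_1 = 6 − 5 = 1, and the invariant factors of ∂_1 are all 1, so H_0 ≅ Z.

(K is a triangulation of the cylinder S^1 x I.)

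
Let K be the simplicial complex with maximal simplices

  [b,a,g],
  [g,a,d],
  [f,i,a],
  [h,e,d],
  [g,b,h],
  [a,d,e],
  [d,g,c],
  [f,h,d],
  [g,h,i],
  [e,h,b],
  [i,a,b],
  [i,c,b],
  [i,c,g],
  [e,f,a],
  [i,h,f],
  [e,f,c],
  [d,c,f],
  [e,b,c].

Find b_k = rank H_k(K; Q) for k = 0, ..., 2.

Fix the vertex order a < b < c < d < e < f < g < h < i and write every simplex with vertices in increasing order. Then dim K = 2 and the simplices of K are:

  0-simplices (9): a, b, c, d, e, f, g, h, i
  1-simplices (27): ab, ad, ae, af, ag, ai, bc, be, bg, bh, bi, cd, ce, cf, cg, ci, de, df, dg, dh, ef, eh, fh, fi, gh, gi, hi
  2-simplices (18): abg, abi, ade, adg, aef, afi, bce, bci, beh, bgh, cdf, cdg, cef, cgi, deh, dfh, fhi, ghi

Hence C_0 ≅ Z^9, C_1 ≅ Z^27, C_2 ≅ Z^18.

Boundary ∂_1: C_1 → C_0 is given by ∂[p,q] = [q] − [p]. For instance
  ∂cf = f − c.
This gives a 9×27 integer matrix of rank 8; reducing to Smith normal form yields diagonal entries (1,1,1,1,1,1,1,1).

The boundary map ∂_2: C_2 → C_1 acts by ∂[p,q,r] = [q,r] − [p,r] + [p,q]. For instance
  ∂beh = eh − bh + be,
  ∂deh = eh − dh + de.
The 27×18 boundary matrix has rank 18 and Smith normal form diag(1,1,1,1,1,1,1,1,1,1,1,1,1,1,1,1,1,2).

Reading off H_k = ker ∂_k / im ∂_{k+1}:

  H_0: rank C_0 − rank ∂_1 = 9 − 8 = 1, and the invariant factors of ∂_1 are all 1, so H_0 = Z.
  H_1: rank ker ∂_1 − rank ∂_2 = (27 − 8) − 18 = 1, and ∂_2 has invariant factor 2 > 1, so H_1 = Z × Z/2.
  H_2: rank ker ∂_2 − rank ∂_3 = (18 − 18) − 0 = 0, and there is no ∂_3, so H_2 = 0.

As a check, the Euler characteristic is 9 − 27 + 18 = 0, which agrees with 1 − 1 + 0 = 0.

Hence the Betti numbers are b_0 = 1, b_1 = 1, b_2 = 0.

b_0 = 1, b_1 = 1, b_2 = 0.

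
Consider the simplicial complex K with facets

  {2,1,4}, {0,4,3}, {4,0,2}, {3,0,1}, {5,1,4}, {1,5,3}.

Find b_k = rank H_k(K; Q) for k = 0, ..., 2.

Order the vertices as 0 < 1 < 2 < 3 < 4 < 5. Listing each simplex with vertices in this order, K has dimension 2 with simplices:

  0-simplices (6): [0], [1], [2], [3], [4], [5]
  1-simplices (12): [0,1], [0,2], [0,3], [0,4], [1,2], [1,3], [1,4], [1,5], [2,4], [3,4], [3,5], [4,5]
  2-simplices (6): [0,1,3], [0,2,4], [0,3,4], [1,2,4], [1,3,5], [1,4,5]

Hence C_0 ≅ Z^6, C_1 ≅ Z^12, C_2 ≅ Z^6.

Boundary ∂_1: C_1 → C_0 is given by ∂[p,q] = [q] − [p]. For instance
  ∂[3,4] = [4] − [3].
The 6×12 boundary matrix has rank 5 and Smith normal form diag(1,1,1,1,1).

The boundary map ∂_2: C_2 → C_1 maps a triangle to the signed sum of its edges. For instance
  ∂[0,1,3] = [1,3] − [0,3] + [0,1],
  ∂[1,4,5] = [4,5] − [1,5] + [1,4].
The 12×6 boundary matrix has rank 6 and Smith normal form diag(1,1,1,1,1,1).

Now H_k = ker ∂_k / im ∂_{k+1}, so:

  H_0: rank C_0 − rank ∂_1 = 6 − 5 = 1, and the invariant factors of ∂_1 are all 1, so H_0 = Z.
  H_1: rank ker ∂_1 − rank ∂_2 = (12 − 5) − 6 = 1, and the invariant factors of ∂_2 are all 1, so H_1 = Z.
  H_2: rank ker ∂_2 − rank ∂_3 = (6 − 6) − 0 = 0, and there is no ∂_3, so H_2 = 0.

As a check, the Euler characteristic is 6 − 12 + 6 = 0, which agrees with 1 − 1 + 0 = 0.

Hence the Betti numbers are b_0 = 1, b_1 = 1, b_2 = 0.

b_0 = 1, b_1 = 1, b_2 = 0.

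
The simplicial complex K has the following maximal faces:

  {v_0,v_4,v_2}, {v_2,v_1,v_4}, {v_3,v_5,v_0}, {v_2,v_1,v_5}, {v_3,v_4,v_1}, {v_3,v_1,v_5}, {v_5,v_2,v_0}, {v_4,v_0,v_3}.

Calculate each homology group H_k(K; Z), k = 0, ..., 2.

H_0 = Z,  H_1 = 0,  H_2 = Z.

Take the total order v_0 < v_1 < v_2 < v_3 < v_4 < v_5 on the vertex set. Then K (dimension 2) consists of the simplices:

  0-simplices (6): [v_0], [v_1], [v_2], [v_3], [v_4], [v_5]
  1-simplices (12): [v_0,v_2], [v_0,v_3], [v_0,v_4], [v_0,v_5], [v_1,v_2], [v_1,v_3], [v_1,v_4], [v_1,v_5], [v_2,v_4], [v_2,v_5], [v_3,v_4], [v_3,v_5]
  2-simplices (8): [v_0,v_2,v_4], [v_0,v_2,v_5], [v_0,v_3,v_4], [v_0,v_3,v_5], [v_1,v_2,v_4], [v_1,v_2,v_5], [v_1,v_3,v_4], [v_1,v_3,v_5]

so the chain groups are C_0 ≅ Z^6, C_1 ≅ Z^12, C_2 ≅ Z^8.

The boundary map ∂_1: C_1 → C_0 is given by ∂[p,q] = [q] − [p].
This gives a 6×12 integer matrix of rank 5; reducing to Smith normal form yields diagonal entries (1,1,1,1,1).

∂_2: C_2 → C_1 sends each 2-simplex [p,q,r] to [q,r] − [p,r] + [p,q]. For instance
  ∂[v_1,v_3,v_4] = [v_3,v_4] − [v_1,v_4] + [v_1,v_3],
  ∂[v_0,v_3,v_5] = [v_3,v_5] − [v_0,v_5] + [v_0,v_3].
The resulting 12×8 matrix has rank 7, and its Smith normal form has invariant factors (1,1,1,1,1,1,1).

From H_k ≅ ker(∂_k) / im(∂_{k+1}) we obtain:

  H_0: rank C_0 − rank ∂_1 = 6 − 5 = 1, and the invariant factors of ∂_1 are all 1, so H_0 = Z.
  H_1: rank ker ∂_1 − rank ∂_2 = (12 − 5) − 7 = 0, and the invariant factors of ∂_2 are all 1, so H_1 = 0.
  H_2: rank ker ∂_2 − rank ∂_3 = (8 − 7) − 0 = 1, and there is no ∂_3, so H_2 = Z.

As a check, the Euler characteristic is 6 − 12 + 8 = 2, which agrees with 1 − 0 + 1 = 2.
(K is a triangulation of the 2-sphere S^2.)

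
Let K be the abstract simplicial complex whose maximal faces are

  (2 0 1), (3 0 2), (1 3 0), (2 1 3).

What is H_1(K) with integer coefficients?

H_1 = 0.

Order the vertices as 0 < 1 < 2 < 3. Listing each simplex with vertices in this order, K has dimension 2 with simplices:

  0-simplices (4): [0], [1], [2], [3]
  1-simplices (6): [0,1], [0,2], [0,3], [1,2], [1,3], [2,3]
  2-simplices (4): [0,1,2], [0,1,3], [0,2,3], [1,2,3]

so the chain groups are C_0 ≅ Z^4, C_1 ≅ Z^6, C_2 ≅ Z^4.

Boundary ∂_1: C_1 → C_0 is given by ∂[p,q] = [q] − [p].
As a 4×6 matrix over Z this has rank 3, with invariant factors (1,1,1).

Boundary ∂_2: C_2 → C_1 acts by ∂[p,q,r] = [q,r] − [p,r] + [p,q]. For instance
  ∂[0,2,3] = [2,3] − [0,3] + [0,2],
  ∂[1,2,3] = [2,3] − [1,3] + [1,2].
This gives a 6×4 integer matrix of rank 3; reducing to Smith normal form yields diagonal entries (1,1,1).

From H_k ≅ ker(∂_k) / im(∂_{k+1}) we obtain:

  H_1: rank ker ∂_1 − rank ∂_2 = (6 − 3) − 3 = 0, and the invariant factors of ∂_2 are all 1, so H_1 = 0.

(K is a triangulation of the 2-sphere S^2.)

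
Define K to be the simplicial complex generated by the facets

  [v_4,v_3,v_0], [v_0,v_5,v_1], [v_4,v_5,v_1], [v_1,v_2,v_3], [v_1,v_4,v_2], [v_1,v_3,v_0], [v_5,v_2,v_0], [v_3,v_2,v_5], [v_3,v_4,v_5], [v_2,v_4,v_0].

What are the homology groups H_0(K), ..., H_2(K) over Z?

H_0 = Z,  H_1 = Z/2Z,  H_2 = 0.

Fix the vertex order v_0 < v_1 < v_2 < v_3 < v_4 < v_5 and write every simplex with vertices in increasing order. Then dim K = 2 and the simplices of K are:

  0-simplices (6): [v_0], [v_1], [v_2], [v_3], [v_4], [v_5]
  1-simplices (15): (15 of them)
  2-simplices (10): [v_0,v_1,v_3], [v_0,v_1,v_5], [v_0,v_2,v_4], [v_0,v_2,v_5], [v_0,v_3,v_4], [v_1,v_2,v_3], [v_1,v_2,v_4], [v_1,v_4,v_5], [v_2,v_3,v_5], [v_3,v_4,v_5]

so the chain groups are C_0 ≅ Z^6, C_1 ≅ Z^15, C_2 ≅ Z^10.

Boundary ∂_1: C_1 → C_0 is given by ∂[p,q] = [q] − [p]. For instance
  ∂[v_1,v_3] = [v_3] − [v_1].
This gives a 6×15 integer matrix of rank 5; reducing to Smith normal form yields diagonal entries (1,1,1,1,1).

The boundary map ∂_2: C_2 → C_1 sends each 2-simplex [p,q,r] to [q,r] − [p,r] + [p,q]. For instance
  ∂[v_3,v_4,v_5] = [v_4,v_5] − [v_3,v_5] + [v_3,v_4],
  ∂[v_0,v_3,v_4] = [v_3,v_4] − [v_0,v_4] + [v_0,v_3].
This gives a 15×10 integer matrix of rank 10; reducing to Smith normal form yields diagonal entries (1,1,1,1,1,1,1,1,1,2).

Now H_k = ker ∂_k / im ∂_{k+1}, so:

  H_0: rank C_0 − rank ∂_1 = 6 − 5 = 1, and the invariant factors of ∂_1 are all 1, so H_0 = Z.
  H_1: rank ker ∂_1 − rank ∂_2 = (15 − 5) − 10 = 0, and ∂_2 has invariant factor 2 > 1, so H_1 = Z/2Z.
  H_2: rank ker ∂_2 − rank ∂_3 = (10 − 10) − 0 = 0, and there is no ∂_3, so H_2 = 0.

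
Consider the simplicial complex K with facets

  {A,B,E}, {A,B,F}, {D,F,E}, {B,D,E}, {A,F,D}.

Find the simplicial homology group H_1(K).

H_1 ≅ Z.

We work with the vertex ordering A < B < D < E < F. The simplices of K, each written with vertices in increasing order, are:

  0-simplices (5): A, B, D, E, F
  1-simplices (10): AB, AD, AE, AF, BD, BE, BF, DE, DF, EF
  2-simplices (5): ABE, ABF, ADF, BDE, DEF

Hence C_0 ≅ Z^5, C_1 ≅ Z^10, C_2 ≅ Z^5.

The boundary map ∂_1: C_1 → C_0 is given by ∂[p,q] = [q] − [p]. For instance
  ∂DE = E − D.
The resulting 5×10 matrix has rank 4, and its Smith normal form has invariant factors (1,1,1,1).

The boundary map ∂_2: C_2 → C_1 acts by ∂[p,q,r] = [q,r] − [p,r] + [p,q]. For instance
  ∂DEF = EF − DF + DE,
  ∂ADF = DF − AF + AD.
This gives a 10×5 integer matrix of rank 5; reducing to Smith normal form yields diagonal entries (1,1,1,1,1).

Computing H_k = (kernel of ∂_k) / (image of ∂_{k+1}):

  H_1: rank ker ∂_1 − rank ∂_2 = (10 − 4) − 5 = 1, and the invariant factors of ∂_2 are all 1, so H_1 ≅ Z.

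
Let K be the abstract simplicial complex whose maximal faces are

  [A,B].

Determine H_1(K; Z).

K has 2 vertices, 1 edge.
rank ∂_1 = 1, rank ∂_2 = 0 ⇒ b_1 = 1 − 1 − 0 = 0. So H_1 ≅ 0.

H_1 = 0.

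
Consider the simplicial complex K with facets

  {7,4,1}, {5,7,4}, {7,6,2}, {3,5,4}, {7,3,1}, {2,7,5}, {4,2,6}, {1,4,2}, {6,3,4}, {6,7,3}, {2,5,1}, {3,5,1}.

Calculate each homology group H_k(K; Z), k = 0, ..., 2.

Take the total order 1 < 2 < 3 < 4 < 5 < 6 < 7 on the vertex set. Then K (dimension 2) consists of the simplices:

  0-simplices (7): [1], [2], [3], [4], [5], [6], [7]
  1-simplices (18): [1,2], [1,3], [1,4], [1,5], [1,7], [2,4], [2,5], [2,6], [2,7], [3,4], [3,5], [3,6], [3,7], [4,5], [4,6], [4,7], [5,7], [6,7]
  2-simplices (12): [1,2,4], [1,2,5], [1,3,5], [1,3,7], [1,4,7], [2,4,6], [2,5,7], [2,6,7], [3,4,5], [3,4,6], [3,6,7], [4,5,7]

giving chain groups C_0 ≅ Z^7, C_1 ≅ Z^18, C_2 ≅ Z^12.

∂_1: C_1 → C_0 maps an edge to its endpoints' difference, ∂[p,q] = q − p.
This gives a 7×18 integer matrix of rank 6; reducing to Smith normal form yields diagonal entries (1,1,1,1,1,1).

∂_2: C_2 → C_1 acts by ∂[p,q,r] = [q,r] − [p,r] + [p,q]. For instance
  ∂[3,4,5] = [4,5] − [3,5] + [3,4],
  ∂[1,2,4] = [2,4] − [1,4] + [1,2].
This gives a 18×12 integer matrix of rank 12; reducing to Smith normal form yields diagonal entries (1,1,1,1,1,1,1,1,1,1,1,2).

Reading off H_k = ker ∂_k / im ∂_{k+1}:

  H_0: rank C_0 − rank ∂_1 = 7 − 6 = 1, and the invariant factors of ∂_1 are all 1, so H_0 ≅ Z.
  H_1: rank ker ∂_1 − rank ∂_2 = (18 − 6) − 12 = 0, and ∂_2 has invariant factor 2 > 1, so H_1 ≅ Z/2Z.
  H_2: rank ker ∂_2 − rank ∂_3 = (12 − 12) − 0 = 0, and there is no ∂_3, so H_2 ≅ 0.

H_0 = Z,  H_1 = Z/2Z,  H_2 = 0.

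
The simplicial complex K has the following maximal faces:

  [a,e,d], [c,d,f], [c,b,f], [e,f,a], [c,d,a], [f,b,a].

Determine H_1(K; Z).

Order the vertices as a < b < c < d < e < f. Listing each simplex with vertices in this order, K has dimension 2 with simplices:

  0-simplices (6): a, b, c, d, e, f
  1-simplices (12): ab, ac, ad, ae, af, bc, bf, cd, cf, de, df, ef
  2-simplices (6): abf, acd, ade, aef, bcf, cdf

so the chain groups are C_0 ≅ Z^6, C_1 ≅ Z^12, C_2 ≅ Z^6.

∂_1: C_1 → C_0 sends each edge [p,q] (with p < q) to q − p.
This gives a 6×12 integer matrix of rank 5; reducing to Smith normal form yields diagonal entries (1,1,1,1,1).

Boundary ∂_2: C_2 → C_1 acts by ∂[p,q,r] = [q,r] − [p,r] + [p,q]. For instance
  ∂aef = ef − af + ae,
  ∂cdf = df − cf + cd.
The 12×6 boundary matrix has rank 6 and Smith normal form diag(1,1,1,1,1,1).

Now H_k = ker ∂_k / im ∂_{k+1}, so:

  H_1: rank ker ∂_1 − rank ∂_2 = (12 − 5) − 6 = 1, and the invariant factors of ∂_2 are all 1, so H_1 = Z.

(K is a triangulation of the cylinder S^1 x I.)

H_1 ≅ Z.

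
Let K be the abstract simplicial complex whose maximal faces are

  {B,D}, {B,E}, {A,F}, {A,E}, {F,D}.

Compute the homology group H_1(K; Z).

We work with the vertex ordering A < B < D < E < F. The simplices of K, each written with vertices in increasing order, are:

  0-simplices (5): A, B, D, E, F
  1-simplices (5): AE, AF, BD, BE, DF

giving chain groups C_0 ≅ Z^5, C_1 ≅ Z^5.

The boundary map ∂_1: C_1 → C_0 maps an edge to its endpoints' difference, ∂[p,q] = q − p. For instance
  ∂AE = E − A.
As a 5×5 matrix over Z this has rank 4, with invariant factors (1,1,1,1).

Reading off H_k = ker ∂_k / im ∂_{k+1}:

  H_1: rank ker ∂_1 − rank ∂_2 = (5 − 4) − 0 = 1, and there is no ∂_2, so H_1 = Z.

(K is a triangulation of the circle S^1.)

H_1 = Z.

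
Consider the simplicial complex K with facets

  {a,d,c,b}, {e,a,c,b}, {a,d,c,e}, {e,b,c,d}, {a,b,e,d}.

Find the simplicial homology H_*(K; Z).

H_0 = Z,  H_1 = 0,  H_2 = 0,  H_3 = Z.

Order the vertices as a < b < c < d < e. Listing each simplex with vertices in this order, K has dimension 3 with simplices:

  0-simplices (5): a, b, c, d, e
  1-simplices (10): ab, ac, ad, ae, bc, bd, be, cd, ce, de
  2-simplices (10): abc, abd, abe, acd, ace, ade, bcd, bce, bde, cde
  3-simplices (5): abcd, abce, abde, acde, bcde

so the chain groups are C_0 ≅ Z^5, C_1 ≅ Z^10, C_2 ≅ Z^10, C_3 ≅ Z^5.

Boundary ∂_1: C_1 → C_0 is given by ∂[p,q] = [q] − [p]. For instance
  ∂ac = c − a.
The resulting 5×10 matrix has rank 4, and its Smith normal form has invariant factors (1,1,1,1).

Boundary ∂_2: C_2 → C_1 maps a triangle to the signed sum of its edges. For instance
  ∂bcd = cd − bd + bc,
  ∂ace = ce − ae + ac.
The 10×10 boundary matrix has rank 6 and Smith normal form diag(1,1,1,1,1,1).

Boundary ∂_3: C_3 → C_2 sends each 3-simplex σ to the alternating sum Σ_i (−1)^i (σ with its i-th vertex removed). For instance
  ∂abce = bce − ace + abe − abc,
  ∂abde = bde − ade + abe − abd.
The resulting 10×5 matrix has rank 4, and its Smith normal form has invariant factors (1,1,1,1).

Computing H_k = (kernel of ∂_k) / (image of ∂_{k+1}):

  H_0: rank C_0 − rank ∂_1 = 5 − 4 = 1, and the invariant factors of ∂_1 are all 1, so H_0 ≅ Z.
  H_1: rank ker ∂_1 − rank ∂_2 = (10 − 4) − 6 = 0, and the invariant factors of ∂_2 are all 1, so H_1 ≅ 0.
  H_2: rank ker ∂_2 − rank ∂_3 = (10 − 6) − 4 = 0, and the invariant factors of ∂_3 are all 1, so H_2 ≅ 0.
  H_3: rank ker ∂_3 − rank ∂_4 = (5 − 4) − 0 = 1, and there is no ∂_4, so H_3 ≅ Z.

(K is a triangulation of the 3-sphere S^3.)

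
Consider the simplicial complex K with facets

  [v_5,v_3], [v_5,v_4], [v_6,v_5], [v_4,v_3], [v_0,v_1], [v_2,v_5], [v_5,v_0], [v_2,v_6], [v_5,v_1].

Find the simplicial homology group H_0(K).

Fix the vertex order v_0 < v_1 < v_2 < v_3 < v_4 < v_5 < v_6 and write every simplex with vertices in increasing order. Then dim K = 1 and the simplices of K are:

  0-simplices (7): [v_0], [v_1], [v_2], [v_3], [v_4], [v_5], [v_6]
  1-simplices (9): [v_0,v_1], [v_0,v_5], [v_1,v_5], [v_2,v_5], [v_2,v_6], [v_3,v_4], [v_3,v_5], [v_4,v_5], [v_5,v_6]

so the chain groups are C_0 ≅ Z^7, C_1 ≅ Z^9.

Boundary ∂_1: C_1 → C_0 sends each edge [p,q] (with p < q) to q − p. For instance
  ∂[v_0,v_1] = [v_1] − [v_0].
The 7×9 boundary matrix has rank 6 and Smith normal form diag(1,1,1,1,1,1).

Computing H_k = (kernel of ∂_k) / (image of ∂_{k+1}):

  H_0: rank C_0 − rank ∂_1 = 7 − 6 = 1, and the invariant factors of ∂_1 are all 1, so H_0 = Z.

H_0 = Z.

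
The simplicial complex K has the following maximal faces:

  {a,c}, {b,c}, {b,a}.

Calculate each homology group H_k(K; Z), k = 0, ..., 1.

Order the vertices as a < b < c. Listing each simplex with vertices in this order, K has dimension 1 with simplices:

  0-simplices (3): a, b, c
  1-simplices (3): ab, ac, bc

Hence C_0 ≅ Z^3, C_1 ≅ Z^3.

Boundary ∂_1: C_1 → C_0 sends each edge [p,q] (with p < q) to q − p.
As a 3×3 matrix over Z this has rank 2, with invariant factors (1,1).

Computing H_k = (kernel of ∂_k) / (image of ∂_{k+1}):

  H_0: rank C_0 − rank ∂_1 = 3 − 2 = 1, and the invariant factors of ∂_1 are all 1, so H_0 ≅ Z.
  H_1: rank ker ∂_1 − rank ∂_2 = (3 − 2) − 0 = 1, and there is no ∂_2, so H_1 ≅ Z.

As a check, the Euler characteristic is 3 − 3 = 0, which agrees with 1 − 1 = 0.
(K is a triangulation of the circle S^1.)

H_0 = Z,  H_1 = Z.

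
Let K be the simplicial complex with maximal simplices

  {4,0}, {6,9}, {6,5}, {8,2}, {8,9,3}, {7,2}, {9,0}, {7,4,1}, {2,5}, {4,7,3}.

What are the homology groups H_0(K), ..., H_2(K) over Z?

Order the vertices as 0 < 1 < 2 < 3 < 4 < 5 < 6 < 7 < 8 < 9. Listing each simplex with vertices in this order, K has dimension 2 with simplices:

  0-simplices (10): [0], [1], [2], [3], [4], [5], [6], [7], [8], [9]
  1-simplices (15): [0,4], [0,9], [1,4], [1,7], [2,5], [2,7], [2,8], [3,4], [3,7], [3,8], [3,9], [4,7], [5,6], [6,9], [8,9]
  2-simplices (3): [1,4,7], [3,4,7], [3,8,9]

so the chain groups are C_0 ≅ Z^10, C_1 ≅ Z^15, C_2 ≅ Z^3.

Boundary ∂_1: C_1 → C_0 sends each edge [p,q] (with p < q) to q − p. For instance
  ∂[1,7] = [7] − [1].
The resulting 10×15 matrix has rank 9, and its Smith normal form has invariant factors (1,1,1,1,1,1,1,1,1).

The boundary map ∂_2: C_2 → C_1 sends each 2-simplex [p,q,r] to [q,r] − [p,r] + [p,q]. For instance
  ∂[1,4,7] = [4,7] − [1,7] + [1,4],
  ∂[3,4,7] = [4,7] − [3,7] + [3,4].
As a 15×3 matrix over Z this has rank 3, with invariant factors (1,1,1).

Reading off H_k = ker ∂_k / im ∂_{k+1}:

  H_0: rank C_0 − rank ∂_1 = 10 − 9 = 1, and the invariant factors of ∂_1 are all 1, so H_0 = Z.
  H_1: rank ker ∂_1 − rank ∂_2 = (15 − 9) − 3 = 3, and the invariant factors of ∂_2 are all 1, so H_1 = Z^3.
  H_2: rank ker ∂_2 − rank ∂_3 = (3 − 3) − 0 = 0, and there is no ∂_3, so H_2 = 0.

As a check, the Euler characteristic is 10 − 15 + 3 = -2, which agrees with 1 − 3 + 0 = -2.

H_0 = Z,  H_1 = Z^3,  H_2 = 0.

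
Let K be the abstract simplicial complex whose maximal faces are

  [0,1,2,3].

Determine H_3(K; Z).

H_3 = 0.

K has 4 vertices, 6 edges, 4 triangles, 1 3-simplex.
rank ∂_3 = 1, rank ∂_4 = 0 ⇒ b_3 = 1 − 1 − 0 = 0. So H_3 = 0.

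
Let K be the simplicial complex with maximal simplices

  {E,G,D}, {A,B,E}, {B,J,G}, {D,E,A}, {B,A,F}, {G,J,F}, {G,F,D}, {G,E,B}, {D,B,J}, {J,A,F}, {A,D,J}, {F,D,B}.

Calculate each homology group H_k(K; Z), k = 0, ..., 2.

We work with the vertex ordering A < B < D < E < F < G < J. The simplices of K, each written with vertices in increasing order, are:

  0-simplices (7): A, B, D, E, F, G, J
  1-simplices (18): AB, AD, AE, AF, AJ, BD, BE, BF, BG, BJ, DE, DF, DG, DJ, EG, FG, FJ, GJ
  2-simplices (12): ABE, ABF, ADE, ADJ, AFJ, BDF, BDJ, BEG, BGJ, DEG, DFG, FGJ

giving chain groups C_0 ≅ Z^7, C_1 ≅ Z^18, C_2 ≅ Z^12.

∂_1: C_1 → C_0 maps an edge to its endpoints' difference, ∂[p,q] = q − p. For instance
  ∂EG = G − E.
As a 7×18 matrix over Z this has rank 6, with invariant factors (1,1,1,1,1,1).

∂_2: C_2 → C_1 maps a triangle to the signed sum of its edges. For instance
  ∂BDF = DF − BF + BD,
  ∂DEG = EG − DG + DE.
The 18×12 boundary matrix has rank 12 and Smith normal form diag(1,1,1,1,1,1,1,1,1,1,1,2).

Now H_k = ker ∂_k / im ∂_{k+1}, so:

  H_0: rank C_0 − rank ∂_1 = 7 − 6 = 1, and the invariant factors of ∂_1 are all 1, so H_0 ≅ Z.
  H_1: rank ker ∂_1 − rank ∂_2 = (18 − 6) − 12 = 0, and ∂_2 has invariant factor 2 > 1, so H_1 ≅ Z/2Z.
  H_2: rank ker ∂_2 − rank ∂_3 = (12 − 12) − 0 = 0, and there is no ∂_3, so H_2 ≅ 0.

As a check, the Euler characteristic is 7 − 18 + 12 = 1, which agrees with 1 − 0 + 0 = 1.

H_0 = Z,  H_1 = Z/2Z,  H_2 = 0.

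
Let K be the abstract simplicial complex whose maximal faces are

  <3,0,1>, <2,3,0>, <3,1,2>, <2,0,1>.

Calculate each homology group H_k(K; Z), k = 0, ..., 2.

H_0 ≅ Z,  H_1 = 0,  H_2 ≅ Z.

Fix the vertex order 0 < 1 < 2 < 3 and write every simplex with vertices in increasing order. Then dim K = 2 and the simplices of K are:

  0-simplices (4): [0], [1], [2], [3]
  1-simplices (6): [0,1], [0,2], [0,3], [1,2], [1,3], [2,3]
  2-simplices (4): [0,1,2], [0,1,3], [0,2,3], [1,2,3]

so the chain groups are C_0 ≅ Z^4, C_1 ≅ Z^6, C_2 ≅ Z^4.

Boundary ∂_1: C_1 → C_0 is given by ∂[p,q] = [q] − [p].
This gives a 4×6 integer matrix of rank 3; reducing to Smith normal form yields diagonal entries (1,1,1).

The boundary map ∂_2: C_2 → C_1 acts by ∂[p,q,r] = [q,r] − [p,r] + [p,q]. For instance
  ∂[0,2,3] = [2,3] − [0,3] + [0,2],
  ∂[0,1,2] = [1,2] − [0,2] + [0,1].
As a 6×4 matrix over Z this has rank 3, with invariant factors (1,1,1).

Computing H_k = (kernel of ∂_k) / (image of ∂_{k+1}):

  H_0: rank C_0 − rank ∂_1 = 4 − 3 = 1, and the invariant factors of ∂_1 are all 1, so H_0 ≅ Z.
  H_1: rank ker ∂_1 − rank ∂_2 = (6 − 3) − 3 = 0, and the invariant factors of ∂_2 are all 1, so H_1 ≅ 0.
  H_2: rank ker ∂_2 − rank ∂_3 = (4 − 3) − 0 = 1, and there is no ∂_3, so H_2 ≅ Z.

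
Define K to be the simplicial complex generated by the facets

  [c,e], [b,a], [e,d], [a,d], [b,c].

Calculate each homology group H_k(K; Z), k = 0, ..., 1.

We work with the vertex ordering a < b < c < d < e. The simplices of K, each written with vertices in increasing order, are:

  0-simplices (5): a, b, c, d, e
  1-simplices (5): ab, ad, bc, ce, de

Hence C_0 ≅ Z^5, C_1 ≅ Z^5.

The boundary map ∂_1: C_1 → C_0 maps an edge to its endpoints' difference, ∂[p,q] = q − p. For instance
  ∂ab = b − a.
The 5×5 boundary matrix has rank 4 and Smith normal form diag(1,1,1,1).

Reading off H_k = ker ∂_k / im ∂_{k+1}:

  H_0: rank C_0 − rank ∂_1 = 5 − 4 = 1, and the invariant factors of ∂_1 are all 1, so H_0 = Z.
  H_1: rank ker ∂_1 − rank ∂_2 = (5 − 4) − 0 = 1, and there is no ∂_2, so H_1 = Z.

As a check, the Euler characteristic is 5 − 5 = 0, which agrees with 1 − 1 = 0.

H_0 = Z,  H_1 = Z.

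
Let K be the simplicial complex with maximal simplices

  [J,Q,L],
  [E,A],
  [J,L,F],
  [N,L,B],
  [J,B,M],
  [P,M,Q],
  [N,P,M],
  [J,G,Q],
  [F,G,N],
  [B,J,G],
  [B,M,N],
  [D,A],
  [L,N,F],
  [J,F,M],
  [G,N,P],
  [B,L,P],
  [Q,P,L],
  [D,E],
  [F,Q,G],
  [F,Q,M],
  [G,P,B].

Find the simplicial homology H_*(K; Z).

Fix the vertex order A < B < D < E < F < G < J < L < M < N < P < Q and write every simplex with vertices in increasing order. Then dim K = 2 and the simplices of K are:

  0-simplices (12): A, B, D, E, F, G, J, L, M, N, P, Q
  1-simplices (30): AD, AE, BG, BJ, BL, BM, BN, BP, DE, FG, FJ, FL, FM, FN, FQ, GJ, GN, GP, GQ, JL, JM, JQ, LN, LP, LQ, MN, MP, MQ, NP, PQ
  2-simplices (18): BGJ, BGP, BJM, BLN, BLP, BMN, FGN, FGQ, FJL, FJM, FLN, FMQ, GJQ, GNP, JLQ, LPQ, MNP, MPQ

Hence C_0 ≅ Z^12, C_1 ≅ Z^30, C_2 ≅ Z^18.

The boundary map ∂_1: C_1 → C_0 is given by ∂[p,q] = [q] − [p]. For instance
  ∂PQ = Q − P.
As a 12×30 matrix over Z this has rank 10, with invariant factors (1,1,1,1,1,1,1,1,1,1).

∂_2: C_2 → C_1 sends each 2-simplex [p,q,r] to [q,r] − [p,r] + [p,q]. For instance
  ∂BLP = LP − BP + BL,
  ∂BLN = LN − BN + BL.
The resulting 30×18 matrix has rank 18, and its Smith normal form has invariant factors (1,1,1,1,1,1,1,1,1,1,1,1,1,1,1,1,1,2).

Reading off H_k = ker ∂_k / im ∂_{k+1}:

  H_0: rank C_0 − rank ∂_1 = 12 − 10 = 2, and the invariant factors of ∂_1 are all 1, so H_0 ≅ Z^2.
  H_1: rank ker ∂_1 − rank ∂_2 = (30 − 10) − 18 = 2, and ∂_2 has invariant factor 2 > 1, so H_1 ≅ Z^2 ⊕ Z/2Z.
  H_2: rank ker ∂_2 − rank ∂_3 = (18 − 18) − 0 = 0, and there is no ∂_3, so H_2 ≅ 0.

H_0 ≅ Z^2,  H_1 ≅ Z^2 ⊕ Z/2Z,  H_2 = 0.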